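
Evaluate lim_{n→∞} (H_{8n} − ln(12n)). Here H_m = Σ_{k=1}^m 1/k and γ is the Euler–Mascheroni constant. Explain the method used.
lim = ln(2/3) + γ

By Euler-Maclaurin, H_m = ln m + γ + O(1/m). So
  H_{8n} − ln(12n) = ln(8n) + γ − ln(12n) + O(1/n)
                       = ln(8/12) + γ + O(1/n).
Hence the limit is ln(8/12) + γ (= ln(2/3)).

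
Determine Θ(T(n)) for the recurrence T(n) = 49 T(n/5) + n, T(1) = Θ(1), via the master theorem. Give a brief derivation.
T(n) = Θ(n^(log_5 49))

Master theorem: compare f(n) = n to n^(log_5 49) where log_5 49 ≈ 2.418. Since 1 < log_5 49, we have f(n) = O(n^(log_5 49 − ε)) for some ε > 0 — Case 1. Hence T(n) = Θ(n^(log_5 49)).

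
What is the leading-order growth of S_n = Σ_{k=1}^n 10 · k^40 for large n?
S_n ~ 10 · n^41 / 41

By integral comparison (Euler-Maclaurin), Σ_{k=1}^n 10 · k^40 = 10 · ∫_0^n x^40 dx + O(n^40) = 10 · n^41/41 + O(n^40). (Equivalently, Faulhaber's formula gives the same leading term.)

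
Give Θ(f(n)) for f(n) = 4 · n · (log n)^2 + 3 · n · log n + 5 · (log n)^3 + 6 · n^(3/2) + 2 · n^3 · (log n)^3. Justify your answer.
f(n) ∈ Θ(n^3 · (log n)^3)

Compare the terms by growth order. For large n, n^a · (log n)^b dominates n^a' · (log n)^b' iff a > a', or (a = a' and b > b'). Ranking the 5 terms shows the dominant one is 2 · n^3 · (log n)^3. Hence f(n) ∈ Θ(n^3 · (log n)^3).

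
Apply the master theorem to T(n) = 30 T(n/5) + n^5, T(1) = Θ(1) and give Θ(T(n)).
T(n) = Θ(n^5)

log_5 30 ≈ 2.113. f(n) = n^5 dominates n^(log_5 30) since 5 > 2.113, and the regularity condition a·f(n/b) = 30·(n/5)^5 = (30/3125)·n^5 ≤ c·f(n) holds with c = 30/3125 ≈ 0.0096 < 1. So this is Case 3: T(n) = Θ(f(n)) = Θ(n^5).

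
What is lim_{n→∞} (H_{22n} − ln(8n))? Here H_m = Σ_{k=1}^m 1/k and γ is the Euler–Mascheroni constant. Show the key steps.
lim = ln(11/4) + γ

By Euler-Maclaurin, H_m = ln m + γ + O(1/m). So
  H_{22n} − ln(8n) = ln(22n) + γ − ln(8n) + O(1/n)
                       = ln(22/8) + γ + O(1/n).
Hence the limit is ln(22/8) + γ (= ln(11/4)).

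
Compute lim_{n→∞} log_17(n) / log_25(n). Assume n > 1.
lim = ln(25) / ln(17) = log_17(25)

Change of base: log_17(n) = ln n / ln 17 and log_25(n) = ln n / ln 25. The ratio is (ln n / ln 17) · (ln 25 / ln n) = ln 25 / ln 17, a constant independent of n. So the limit is ln 25 / ln 17 = log_17(25).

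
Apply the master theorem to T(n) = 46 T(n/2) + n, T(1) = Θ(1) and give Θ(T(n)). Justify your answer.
T(n) = Θ(n^(log_2 46))

Master theorem: compare f(n) = n to n^(log_2 46) where log_2 46 ≈ 5.524. Since 1 < log_2 46, we have f(n) = O(n^(log_2 46 − ε)) for some ε > 0 — Case 1. Hence T(n) = Θ(n^(log_2 46)).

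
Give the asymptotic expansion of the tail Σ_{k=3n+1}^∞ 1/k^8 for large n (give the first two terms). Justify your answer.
Σ_{k>3n} 1/k^8 = 1/(7 · (3n)^7) − 1/(2 · (3n)^8) + O(1/(3n)^9)

Compare to the integral: ∫_{3n}^∞ x^(−8) dx = [−x^(−7)/7]_{3n}^∞ = 1/((8−1)·(3n)^7). The Euler-Maclaurin correction adds −f(3n)/2 = −1/(2·(3n)^8). Euler-Maclaurin then gives
  Σ_{k>3n} 1/k^8 = ∫_{3n}^∞ dx/x^8 − 1/(2·(3n)^8) + O(1/(3n)^9).
(Equivalently this is ζ(8) − Σ_{k≤3n} 1/k^8.)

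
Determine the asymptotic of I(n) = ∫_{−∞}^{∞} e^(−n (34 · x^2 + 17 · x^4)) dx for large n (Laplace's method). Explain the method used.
I(n) ~ sqrt(π/(34n))

φ(x) = 34 · x^2 + 17 · x^4 has its unique global minimum at x* = 0 (since φ'(x) = 68x + 68x^3 = 0 only at x = 0 for real x with both coefficients positive, and φ → ∞ as |x| → ∞). At x* = 0, φ(0) = 0 and φ''(0) = 68. Laplace's method then gives
  I(n) ~ sqrt(2π / (n · φ''(0))) · e^(−n φ(0)) = sqrt(2π / (68n)) = sqrt(π/(34n)).
The 17 · x^4 term contributes only at subleading order (an O(1/n) relative correction).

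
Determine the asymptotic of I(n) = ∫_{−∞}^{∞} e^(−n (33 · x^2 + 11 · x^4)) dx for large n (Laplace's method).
I(n) ~ sqrt(π/(33n))

φ(x) = 33 · x^2 + 11 · x^4 has its unique global minimum at x* = 0 (since φ'(x) = 66x + 44x^3 = 0 only at x = 0 for real x with both coefficients positive, and φ → ∞ as |x| → ∞). At x* = 0, φ(0) = 0 and φ''(0) = 66. Laplace's method then gives
  I(n) ~ sqrt(2π / (n · φ''(0))) · e^(−n φ(0)) = sqrt(2π / (66n)) = sqrt(π/(33n)).
The 11 · x^4 term contributes only at subleading order (an O(1/n) relative correction).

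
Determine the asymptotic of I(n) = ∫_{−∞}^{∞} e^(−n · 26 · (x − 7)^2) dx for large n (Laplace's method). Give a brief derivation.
I(n) = sqrt(π/(26n))

Here φ(x) = 26 · (x − 7)^2 has its unique minimum at x* = 7 with φ(x*) = 0 and φ''(x*) = 52. Laplace's method gives
  I(n) ~ e^(−n φ(x*)) · sqrt(2π / (n · φ''(x*))) = sqrt(2π / (52n)) = sqrt(π/(26n)).
This is exact: substituting u = (x − 7)·sqrt(26n) gives I(n) = (1/sqrt(26n)) ∫_{−∞}^{∞} e^(−u^2) du = sqrt(π/(26n)).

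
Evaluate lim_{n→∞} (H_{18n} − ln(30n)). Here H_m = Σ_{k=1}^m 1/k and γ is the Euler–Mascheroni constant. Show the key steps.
lim = ln(3/5) + γ

By Euler-Maclaurin, H_m = ln m + γ + O(1/m). So
  H_{18n} − ln(30n) = ln(18n) + γ − ln(30n) + O(1/n)
                       = ln(18/30) + γ + O(1/n).
Hence the limit is ln(18/30) + γ (= ln(3/5)).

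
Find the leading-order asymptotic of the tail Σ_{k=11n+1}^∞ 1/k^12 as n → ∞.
Σ_{k>11n} 1/k^12 ~ 1/(11 · (11n)^11)

Compare to the integral: ∫_{11n}^∞ x^(−12) dx = [−x^(−11)/11]_{11n}^∞ = 1/((12−1)·(11n)^11). Euler-Maclaurin then gives
  Σ_{k>11n} 1/k^12 = ∫_{11n}^∞ dx/x^12 − 1/(2·(11n)^12) + O(1/(11n)^13).
(Equivalently this is ζ(12) − Σ_{k≤11n} 1/k^12.)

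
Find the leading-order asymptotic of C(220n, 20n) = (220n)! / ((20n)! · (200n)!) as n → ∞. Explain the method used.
C(220n, 20n) ~ (285311670611/10000000000)^(20n) · sqrt(11/(20π·20n))

Write N = 20n. Apply Stirling to each factorial:
  (11N)! ~ sqrt(2π·11N) · (11N/e)^(11N),
  N! ~ sqrt(2π N) · (N/e)^N,
  (10N)! ~ sqrt(2π·10N) · (10N/e)^(10N).
The exponential factors combine to (11N)^(11N) / (N^N · (10N)^(10N)) = 11^(11N)/10^(10N) = (11^11/10^10)^N = (285311670611/10000000000)^N.
The square-root prefactors combine to sqrt(2π·11N) / (sqrt(2π N)·sqrt(2π·10N)) = sqrt(11 / (2π·10·N)) = sqrt(11/(20π·20n)).
Substituting N = 20n: C(220n, 20n) ~ (285311670611/10000000000)^(20n) · sqrt(11/(20π·20n)).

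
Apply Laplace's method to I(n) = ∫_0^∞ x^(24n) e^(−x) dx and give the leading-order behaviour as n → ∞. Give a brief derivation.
I(n) ~ sqrt(2π·24n) · (24n/e)^(24n)

Write the integrand as exp(24n ln x − x) and set f(x) = 24n ln x − x. Then f'(x) = 24n/x − 1 = 0 at x* = 24n, and f''(x*) = −24n/x*^2 = −1/(24n). Laplace's method (interior maximum) gives
  I(n) ~ e^(f(x*)) · sqrt(2π / |f''(x*)|)
        = exp(24n ln(24n) − 24n) · sqrt(2π · 24n)
        = (24n)^(24n) e^(−24n) · sqrt(2π·24n)
        = sqrt(2π·24n) · (24n/e)^(24n).
This matches Γ(24n+1) with Stirling applied to Γ.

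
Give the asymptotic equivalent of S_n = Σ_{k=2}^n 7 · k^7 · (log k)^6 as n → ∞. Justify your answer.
S_n ~ 7 · n^8 · (log n)^6 / 8

By integral comparison, S_n = ∫_1^n 7 · x^7 · (log x)^6 dx + O(n^7 · (log n)^6). For the integral, the leading term of ∫_1^n x^7 (log x)^6 dx is n^8/8 · (log n)^6 (by repeated integration by parts; each step lowers the log-exponent and produces a relatively O(1/log n) correction). Hence S_n ~ 7 · n^8 · (log n)^6 / 8.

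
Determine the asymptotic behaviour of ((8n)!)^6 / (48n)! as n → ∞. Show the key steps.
((8n)!)^6/(48n)! ~ ((2π·8n)^(5/2) / sqrt(6)) · 6^(−6·8n)  →  0

Write N = 8n. Stirling: N! ~ sqrt(2π N)(N/e)^N and (6N)! ~ sqrt(2π·6N)·(6N/e)^(6N).
  (N!)^6/(6N)! ~ (2π N)^(6/2) (N/e)^(6N) / [sqrt(2π·6N) (6N/e)^(6N)]
     = (2π N)^(6/2) / sqrt(2π·6N) · (N/(6N))^(6N)
     = (2π N)^((6−1)/2) / sqrt(6) · 6^(−6N).
Since 6^6 > 1, the factor 6^(−6N) decays exponentially, so the ratio → 0. Substituting N = 8n gives the stated form.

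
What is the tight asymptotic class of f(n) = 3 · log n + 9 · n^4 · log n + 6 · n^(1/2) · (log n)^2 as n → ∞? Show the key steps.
f(n) ∈ Θ(n^4 · log n)

Compare the terms by growth order. For large n, n^a · (log n)^b dominates n^a' · (log n)^b' iff a > a', or (a = a' and b > b'). Ranking the 3 terms shows the dominant one is 9 · n^4 · log n. Hence f(n) ∈ Θ(n^4 · log n).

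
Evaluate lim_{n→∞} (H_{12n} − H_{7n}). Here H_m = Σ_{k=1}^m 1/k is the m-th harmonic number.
lim = ln(12/7)

Euler-Maclaurin gives H_m = ln m + γ + 1/(2m) + O(1/m^2). The γ and O(1/m) terms cancel in the difference:
  H_{12n} − H_{7n} = ln(12n) − ln(7n) + O(1/n) = ln(12/7) + O(1/n).
Hence the limit is ln(12/7).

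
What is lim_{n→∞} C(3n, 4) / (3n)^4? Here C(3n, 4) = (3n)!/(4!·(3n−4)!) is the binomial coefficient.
lim = 1/4! = 1/24

With N = 3n → ∞: C(N, 4) / N^4 = [N(N−1)…(N−3)] / (4! · N^4) = (1/4!) · 1 · (1 − 1/(3n)) · (1 − 2/(3n)) · (1 − 3/(3n)). Each factor → 1 as N → ∞, so the limit is 1/4! = 1/24.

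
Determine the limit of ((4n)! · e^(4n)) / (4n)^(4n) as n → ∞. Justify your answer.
lim = ∞

Stirling: (4n)! ~ sqrt(2π·4n) · (4n/e)^(4n). Hence
  (4n)! · e^(4n) / (4n)^(4n) ~ sqrt(2π·4n) = sqrt(2π·4) · sqrt(n) → ∞.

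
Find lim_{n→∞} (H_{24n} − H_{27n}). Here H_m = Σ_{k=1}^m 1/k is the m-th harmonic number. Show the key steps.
lim = ln(24/27) = ln(8/9)

Euler-Maclaurin gives H_m = ln m + γ + 1/(2m) + O(1/m^2). The γ and O(1/m) terms cancel in the difference:
  H_{24n} − H_{27n} = ln(24n) − ln(27n) + O(1/n) = ln(24/27) + O(1/n).
Hence the limit is ln(24/27) = ln(8/9).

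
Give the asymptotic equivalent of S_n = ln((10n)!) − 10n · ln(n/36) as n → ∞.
S_n ~ 10n · (ln 360 − 1) + O(ln n)

Stirling: ln((10n)!) = 10n ln(10n) − 10n + O(ln n).
  S_n = 10n ln(10n) − 10n − 10n ln(n/36) + O(ln n)
      = 10n ln(10n) − 10n ln n + 10n ln 36 − 10n + O(ln n)
      = 10n ln 10 + 10n ln 36 − 10n + O(ln n)
      = 10n (ln 360 − 1) + O(ln n).
Numerically ln(360) − 1 ≈ 4.8861.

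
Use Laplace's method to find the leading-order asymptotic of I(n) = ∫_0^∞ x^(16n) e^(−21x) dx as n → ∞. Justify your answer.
I(n) ~ (sqrt(2π·16n) / 21) · (16n/(21e))^(16n)

Write the integrand as exp(16n ln x − 21x) and set f(x) = 16n ln x − 21x. Then f'(x) = 16n/x − 21 = 0 at x* = 16n/21, and f''(x*) = −16n/x*^2 = −21^2/(16n). Laplace's method (interior maximum) gives
  I(n) ~ e^(f(x*)) · sqrt(2π / |f''(x*)|)
        = exp(16n ln(16n/21) − 16n) · sqrt(2π · 16n / 21^2)
        = (16n/21)^(16n) e^(−16n) · sqrt(2π·16n) / 21
        = (sqrt(2π·16n) / 21) · (16n/(21e))^(16n).
This matches Γ(16n+1)/21^(16n+1) with Stirling applied to Γ.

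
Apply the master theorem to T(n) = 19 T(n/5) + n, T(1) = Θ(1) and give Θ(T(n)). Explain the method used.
T(n) = Θ(n^(log_5 19))

Master theorem: compare f(n) = n to n^(log_5 19) where log_5 19 ≈ 1.829. Since 1 < log_5 19, we have f(n) = O(n^(log_5 19 − ε)) for some ε > 0 — Case 1. Hence T(n) = Θ(n^(log_5 19)).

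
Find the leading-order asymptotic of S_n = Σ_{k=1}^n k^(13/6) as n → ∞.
S_n ~ (6/19) · n^(19/6)

Integral comparison: Σ_{k=1}^n k^(13/6) = ∫_0^n x^(13/6) dx + O(n^(13/6)). The integral is n^(1 + 13/6) / (1 + 13/6) = n^((13+6)/6) / ((13+6)/6) = (6/19) · n^(19/6).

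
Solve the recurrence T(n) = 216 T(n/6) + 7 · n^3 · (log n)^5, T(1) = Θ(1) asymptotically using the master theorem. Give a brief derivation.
T(n) = Θ(n^3 · (log n)^6)

Here log_6 216 = 3 and f(n) = 7 · n^3 · (log n)^5 = Θ(n^(log_6 216) · (log n)^5). This is the extended Case 2 of the master theorem (f matches the critical exponent up to log factors), giving T(n) = Θ(n^(log_6 216) · (log n)^(5+1)) = Θ(n^3 · (log n)^6).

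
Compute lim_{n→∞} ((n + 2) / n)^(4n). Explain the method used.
lim = e^8

Rewrite as (1 + 2/n)^(4n). By the standard limit (1 + x/n)^n → e^x, we have (1 + 2/n)^n → e^2, and raising to the 4th power gives e^8.
More precisely, ln[(1 + 2/n)^(4n)] = 4n · ln(1 + 2/n) = 4n · (2/n + O(1/n^2)) = 8 + O(1/n) → 8.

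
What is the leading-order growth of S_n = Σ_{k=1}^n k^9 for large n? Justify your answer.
S_n ~ n^10 / 10

By integral comparison (Euler-Maclaurin), Σ_{k=1}^n k^9 = ∫_0^n x^9 dx + O(n^9) = n^10/10 + O(n^9). (Equivalently, Faulhaber's formula gives the same leading term.)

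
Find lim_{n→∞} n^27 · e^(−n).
lim = 0

Exponentials with base > 1 dominate every fixed polynomial: for any fixed c, n^c / e^n → 0 as n → ∞ (e.g. by the ratio test, or since e^n grows faster than any power of n). Hence n^27 · e^(−n) = n^27 / e^n → 0.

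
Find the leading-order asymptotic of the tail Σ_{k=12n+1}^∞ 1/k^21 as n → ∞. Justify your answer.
Σ_{k>12n} 1/k^21 ~ 1/(20 · (12n)^20)

Compare to the integral: ∫_{12n}^∞ x^(−21) dx = [−x^(−20)/20]_{12n}^∞ = 1/((21−1)·(12n)^20). Euler-Maclaurin then gives
  Σ_{k>12n} 1/k^21 = ∫_{12n}^∞ dx/x^21 − 1/(2·(12n)^21) + O(1/(12n)^22).
(Equivalently this is ζ(21) − Σ_{k≤12n} 1/k^21.)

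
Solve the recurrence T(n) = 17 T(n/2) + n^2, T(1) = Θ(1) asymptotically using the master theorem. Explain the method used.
T(n) = Θ(n^(log_2 17))

Master theorem: compare f(n) = n^2 to n^(log_2 17) where log_2 17 ≈ 4.087. Since 2 < log_2 17, we have f(n) = O(n^(log_2 17 − ε)) for some ε > 0 — Case 1. Hence T(n) = Θ(n^(log_2 17)).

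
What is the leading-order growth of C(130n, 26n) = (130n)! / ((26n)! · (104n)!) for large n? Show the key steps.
C(130n, 26n) ~ (3125/256)^(26n) · sqrt(5/(8π·26n))

Write N = 26n. Apply Stirling to each factorial:
  (5N)! ~ sqrt(2π·5N) · (5N/e)^(5N),
  N! ~ sqrt(2π N) · (N/e)^N,
  (4N)! ~ sqrt(2π·4N) · (4N/e)^(4N).
The exponential factors combine to (5N)^(5N) / (N^N · (4N)^(4N)) = 5^(5N)/4^(4N) = (5^5/4^4)^N = (3125/256)^N.
The square-root prefactors combine to sqrt(2π·5N) / (sqrt(2π N)·sqrt(2π·4N)) = sqrt(5 / (2π·4·N)) = sqrt(5/(8π·26n)).
Substituting N = 26n: C(130n, 26n) ~ (3125/256)^(26n) · sqrt(5/(8π·26n)).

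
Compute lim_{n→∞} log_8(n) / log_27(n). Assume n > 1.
lim = ln(27) / ln(8) = log_8(27)

Change of base: log_8(n) = ln n / ln 8 and log_27(n) = ln n / ln 27. The ratio is (ln n / ln 8) · (ln 27 / ln n) = ln 27 / ln 8, a constant independent of n. So the limit is ln 27 / ln 8 = log_8(27).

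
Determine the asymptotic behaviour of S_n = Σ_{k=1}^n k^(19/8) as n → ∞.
S_n ~ (8/27) · n^(27/8)

Integral comparison: Σ_{k=1}^n k^(19/8) = ∫_0^n x^(19/8) dx + O(n^(19/8)). The integral is n^(1 + 19/8) / (1 + 19/8) = n^((19+8)/8) / ((19+8)/8) = (8/27) · n^(27/8).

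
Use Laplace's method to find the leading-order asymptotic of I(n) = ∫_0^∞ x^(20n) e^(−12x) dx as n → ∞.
I(n) ~ (sqrt(2π·20n) / 12) · (20n/(12e))^(20n)

Write the integrand as exp(20n ln x − 12x) and set f(x) = 20n ln x − 12x. Then f'(x) = 20n/x − 12 = 0 at x* = 20n/12, and f''(x*) = −20n/x*^2 = −12^2/(20n). Laplace's method (interior maximum) gives
  I(n) ~ e^(f(x*)) · sqrt(2π / |f''(x*)|)
        = exp(20n ln(20n/12) − 20n) · sqrt(2π · 20n / 12^2)
        = (20n/12)^(20n) e^(−20n) · sqrt(2π·20n) / 12
        = (sqrt(2π·20n) / 12) · (20n/(12e))^(20n).
This matches Γ(20n+1)/12^(20n+1) with Stirling applied to Γ.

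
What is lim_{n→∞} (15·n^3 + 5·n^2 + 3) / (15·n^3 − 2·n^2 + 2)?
lim = 15/15 = 1

For large n the leading n^3 terms dominate both numerator and denominator. Dividing top and bottom by n^3, every other term tends to 0, leaving 15/15 = 1.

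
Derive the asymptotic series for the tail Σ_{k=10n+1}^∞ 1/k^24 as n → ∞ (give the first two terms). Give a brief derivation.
Σ_{k>10n} 1/k^24 = 1/(23 · (10n)^23) − 1/(2 · (10n)^24) + O(1/(10n)^25)

Compare to the integral: ∫_{10n}^∞ x^(−24) dx = [−x^(−23)/23]_{10n}^∞ = 1/((24−1)·(10n)^23). The Euler-Maclaurin correction adds −f(10n)/2 = −1/(2·(10n)^24). Euler-Maclaurin then gives
  Σ_{k>10n} 1/k^24 = ∫_{10n}^∞ dx/x^24 − 1/(2·(10n)^24) + O(1/(10n)^25).
(Equivalently this is ζ(24) − Σ_{k≤10n} 1/k^24.)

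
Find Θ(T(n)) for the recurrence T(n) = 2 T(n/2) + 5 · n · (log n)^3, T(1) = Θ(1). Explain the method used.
T(n) = Θ(n · (log n)^4)

Here log_2 2 = 1 and f(n) = 5 · n · (log n)^3 = Θ(n^(log_2 2) · (log n)^3). This is the extended Case 2 of the master theorem (f matches the critical exponent up to log factors), giving T(n) = Θ(n^(log_2 2) · (log n)^(3+1)) = Θ(n · (log n)^4).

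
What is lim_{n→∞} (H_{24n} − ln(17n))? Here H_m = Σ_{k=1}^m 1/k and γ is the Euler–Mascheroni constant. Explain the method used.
lim = ln(24/17) + γ

By Euler-Maclaurin, H_m = ln m + γ + O(1/m). So
  H_{24n} − ln(17n) = ln(24n) + γ − ln(17n) + O(1/n)
                       = ln(24/17) + γ + O(1/n).
Hence the limit is ln(24/17) + γ.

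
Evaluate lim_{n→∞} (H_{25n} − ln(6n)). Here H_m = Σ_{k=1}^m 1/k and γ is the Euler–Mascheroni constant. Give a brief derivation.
lim = ln(25/6) + γ

By Euler-Maclaurin, H_m = ln m + γ + O(1/m). So
  H_{25n} − ln(6n) = ln(25n) + γ − ln(6n) + O(1/n)
                       = ln(25/6) + γ + O(1/n).
Hence the limit is ln(25/6) + γ.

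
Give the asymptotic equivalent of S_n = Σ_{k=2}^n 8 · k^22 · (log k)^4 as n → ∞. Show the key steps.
S_n ~ 8 · n^23 · (log n)^4 / 23

By integral comparison, S_n = ∫_1^n 8 · x^22 · (log x)^4 dx + O(n^22 · (log n)^4). For the integral, the leading term of ∫_1^n x^22 (log x)^4 dx is n^23/23 · (log n)^4 (by repeated integration by parts; each step lowers the log-exponent and produces a relatively O(1/log n) correction). Hence S_n ~ 8 · n^23 · (log n)^4 / 23.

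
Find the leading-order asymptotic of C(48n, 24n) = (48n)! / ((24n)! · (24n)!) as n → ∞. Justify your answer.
C(48n, 24n) ~ (4)^(24n) · sqrt(1/(π·24n))

Write N = 24n. Apply Stirling to each factorial:
  (2N)! ~ sqrt(2π·2N) · (2N/e)^(2N),
  N! ~ sqrt(2π N) · (N/e)^N,
  (1N)! ~ sqrt(2π·1N) · (1N/e)^(1N).
The exponential factors combine to (2N)^(2N) / (N^N · (1N)^(1N)) = 2^(2N)/1^(1N) = (2^2/1^1)^N = (4)^N.
The square-root prefactors combine to sqrt(2π·2N) / (sqrt(2π N)·sqrt(2π·1N)) = sqrt(2 / (2π·1·N)) = sqrt(1/(π·24n)).
Substituting N = 24n: C(48n, 24n) ~ (4)^(24n) · sqrt(1/(π·24n)).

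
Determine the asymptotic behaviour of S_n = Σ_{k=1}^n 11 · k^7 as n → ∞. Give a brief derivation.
S_n ~ 11 · n^8 / 8

By integral comparison (Euler-Maclaurin), Σ_{k=1}^n 11 · k^7 = 11 · ∫_0^n x^7 dx + O(n^7) = 11 · n^8/8 + O(n^7). (Equivalently, Faulhaber's formula gives the same leading term.)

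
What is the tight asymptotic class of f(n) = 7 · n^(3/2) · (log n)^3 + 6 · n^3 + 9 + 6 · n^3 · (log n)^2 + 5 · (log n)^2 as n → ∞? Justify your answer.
f(n) ∈ Θ(n^3 · (log n)^2)

Compare the terms by growth order. For large n, n^a · (log n)^b dominates n^a' · (log n)^b' iff a > a', or (a = a' and b > b'). Ranking the 5 terms shows the dominant one is 6 · n^3 · (log n)^2. Hence f(n) ∈ Θ(n^3 · (log n)^2).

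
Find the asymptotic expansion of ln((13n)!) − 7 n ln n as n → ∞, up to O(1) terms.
ln((13n)!) − 7 n ln n = 6 n ln n + 13(ln 13 − 1) n + (1/2) ln(2π·13n) + O(1/n)

Stirling: ln((13n)!) = 13n ln(13n) − 13n + (1/2) ln(2π·13n) + O(1/n).
Expand 13n ln(13n) = 13n (ln n + ln 13) = 13n ln n + 13n ln 13.
Subtract 7n ln n: leading term is (13 − 7) n ln n = 6 n ln n. The next term is 13n ln 13 − 13n = 13(ln 13 − 1) n. Then the (1/2) ln(2π·13n) correction.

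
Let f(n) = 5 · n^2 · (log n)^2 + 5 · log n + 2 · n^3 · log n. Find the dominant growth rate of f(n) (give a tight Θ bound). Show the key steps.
f(n) ∈ Θ(n^3 · log n)

Compare the terms by growth order. For large n, n^a · (log n)^b dominates n^a' · (log n)^b' iff a > a', or (a = a' and b > b'). Ranking the 3 terms shows the dominant one is 2 · n^3 · log n. Hence f(n) ∈ Θ(n^3 · log n).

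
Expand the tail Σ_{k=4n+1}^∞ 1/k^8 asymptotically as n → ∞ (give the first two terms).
Σ_{k>4n} 1/k^8 = 1/(7 · (4n)^7) − 1/(2 · (4n)^8) + O(1/(4n)^9)

Compare to the integral: ∫_{4n}^∞ x^(−8) dx = [−x^(−7)/7]_{4n}^∞ = 1/((8−1)·(4n)^7). The Euler-Maclaurin correction adds −f(4n)/2 = −1/(2·(4n)^8). Euler-Maclaurin then gives
  Σ_{k>4n} 1/k^8 = ∫_{4n}^∞ dx/x^8 − 1/(2·(4n)^8) + O(1/(4n)^9).
(Equivalently this is ζ(8) − Σ_{k≤4n} 1/k^8.)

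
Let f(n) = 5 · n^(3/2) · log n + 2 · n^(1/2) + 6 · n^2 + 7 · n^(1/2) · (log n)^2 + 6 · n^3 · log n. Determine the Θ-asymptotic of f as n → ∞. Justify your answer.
f(n) ∈ Θ(n^3 · log n)

Compare the terms by growth order. For large n, n^a · (log n)^b dominates n^a' · (log n)^b' iff a > a', or (a = a' and b > b'). Ranking the 5 terms shows the dominant one is 6 · n^3 · log n. Hence f(n) ∈ Θ(n^3 · log n).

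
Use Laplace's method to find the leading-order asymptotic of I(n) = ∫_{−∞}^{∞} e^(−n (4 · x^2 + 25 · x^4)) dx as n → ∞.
I(n) ~ sqrt(π/(4n))

φ(x) = 4 · x^2 + 25 · x^4 has its unique global minimum at x* = 0 (since φ'(x) = 8x + 100x^3 = 0 only at x = 0 for real x with both coefficients positive, and φ → ∞ as |x| → ∞). At x* = 0, φ(0) = 0 and φ''(0) = 8. Laplace's method then gives
  I(n) ~ sqrt(2π / (n · φ''(0))) · e^(−n φ(0)) = sqrt(2π / (8n)) = sqrt(π/(4n)).
The 25 · x^4 term contributes only at subleading order (an O(1/n) relative correction).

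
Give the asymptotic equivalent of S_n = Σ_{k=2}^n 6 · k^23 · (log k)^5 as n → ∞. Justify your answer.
S_n ~ n^24 · (log n)^5 / 4

By integral comparison, S_n = ∫_1^n 6 · x^23 · (log x)^5 dx + O(n^23 · (log n)^5). For the integral, the leading term of ∫_1^n x^23 (log x)^5 dx is n^24/24 · (log n)^5 (by repeated integration by parts; each step lowers the log-exponent and produces a relatively O(1/log n) correction). Hence S_n ~ n^24 · (log n)^5 / 4.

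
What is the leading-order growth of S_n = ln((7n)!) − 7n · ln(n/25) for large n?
S_n ~ 7n · (ln 175 − 1) + O(ln n)

Stirling: ln((7n)!) = 7n ln(7n) − 7n + O(ln n).
  S_n = 7n ln(7n) − 7n − 7n ln(n/25) + O(ln n)
      = 7n ln(7n) − 7n ln n + 7n ln 25 − 7n + O(ln n)
      = 7n ln 7 + 7n ln 25 − 7n + O(ln n)
      = 7n (ln 175 − 1) + O(ln n).
Numerically ln(175) − 1 ≈ 4.1648.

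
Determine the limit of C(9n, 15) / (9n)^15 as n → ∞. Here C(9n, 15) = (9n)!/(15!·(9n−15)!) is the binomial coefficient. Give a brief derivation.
lim = 1/15! = 1/1307674368000

With N = 9n → ∞: C(N, 15) / N^15 = [N(N−1)…(N−14)] / (15! · N^15) = (1/15!) · 1 · (1 − 1/(9n)) · … · (1 − 14/(9n)). Each factor → 1 as N → ∞, so the limit is 1/15! = 1/1307674368000.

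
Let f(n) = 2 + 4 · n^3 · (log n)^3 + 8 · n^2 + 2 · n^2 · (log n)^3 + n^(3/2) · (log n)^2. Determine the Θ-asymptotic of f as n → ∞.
f(n) ∈ Θ(n^3 · (log n)^3)

Compare the terms by growth order. For large n, n^a · (log n)^b dominates n^a' · (log n)^b' iff a > a', or (a = a' and b > b'). Ranking the 5 terms shows the dominant one is 4 · n^3 · (log n)^3. Hence f(n) ∈ Θ(n^3 · (log n)^3).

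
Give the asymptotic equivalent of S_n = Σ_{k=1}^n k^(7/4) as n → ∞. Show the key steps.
S_n ~ (4/11) · n^(11/4)

Integral comparison: Σ_{k=1}^n k^(7/4) = ∫_0^n x^(7/4) dx + O(n^(7/4)). The integral is n^(1 + 7/4) / (1 + 7/4) = n^((7+4)/4) / ((7+4)/4) = (4/11) · n^(11/4).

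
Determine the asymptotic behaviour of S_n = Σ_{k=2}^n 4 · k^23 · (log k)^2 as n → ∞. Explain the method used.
S_n ~ n^24 · (log n)^2 / 6

By integral comparison, S_n = ∫_1^n 4 · x^23 · (log x)^2 dx + O(n^23 · (log n)^2). For the integral, the leading term of ∫_1^n x^23 (log x)^2 dx is n^24/24 · (log n)^2 (by repeated integration by parts; each step lowers the log-exponent and produces a relatively O(1/log n) correction). Hence S_n ~ n^24 · (log n)^2 / 6.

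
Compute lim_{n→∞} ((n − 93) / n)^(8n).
lim = e^(−744)

Rewrite as (1 − 93/n)^(8n). By the standard limit (1 + x/n)^n → e^x, we have (1 − 93/n)^n → e^(−93), and raising to the 8th power gives e^(−744).
More precisely, ln[(1 − 93/n)^(8n)] = 8n · ln(1 − 93/n) = 8n · (-93/n + O(1/n^2)) = -744 + O(1/n) → -744.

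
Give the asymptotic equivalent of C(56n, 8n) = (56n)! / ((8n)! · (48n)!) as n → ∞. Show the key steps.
C(56n, 8n) ~ (823543/46656)^(8n) · sqrt(7/(12π·8n))

Write N = 8n. Apply Stirling to each factorial:
  (7N)! ~ sqrt(2π·7N) · (7N/e)^(7N),
  N! ~ sqrt(2π N) · (N/e)^N,
  (6N)! ~ sqrt(2π·6N) · (6N/e)^(6N).
The exponential factors combine to (7N)^(7N) / (N^N · (6N)^(6N)) = 7^(7N)/6^(6N) = (7^7/6^6)^N = (823543/46656)^N.
The square-root prefactors combine to sqrt(2π·7N) / (sqrt(2π N)·sqrt(2π·6N)) = sqrt(7 / (2π·6·N)) = sqrt(7/(12π·8n)).
Substituting N = 8n: C(56n, 8n) ~ (823543/46656)^(8n) · sqrt(7/(12π·8n)).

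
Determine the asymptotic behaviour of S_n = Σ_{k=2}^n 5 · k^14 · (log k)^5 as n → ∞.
S_n ~ n^15 · (log n)^5 / 3

By integral comparison, S_n = ∫_1^n 5 · x^14 · (log x)^5 dx + O(n^14 · (log n)^5). For the integral, the leading term of ∫_1^n x^14 (log x)^5 dx is n^15/15 · (log n)^5 (by repeated integration by parts; each step lowers the log-exponent and produces a relatively O(1/log n) correction). Hence S_n ~ n^15 · (log n)^5 / 3.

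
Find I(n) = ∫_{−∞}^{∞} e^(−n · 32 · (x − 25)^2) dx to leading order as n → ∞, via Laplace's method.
I(n) = sqrt(π/(32n))

Here φ(x) = 32 · (x − 25)^2 has its unique minimum at x* = 25 with φ(x*) = 0 and φ''(x*) = 64. Laplace's method gives
  I(n) ~ e^(−n φ(x*)) · sqrt(2π / (n · φ''(x*))) = sqrt(2π / (64n)) = sqrt(π/(32n)).
This is exact: substituting u = (x − 25)·sqrt(32n) gives I(n) = (1/sqrt(32n)) ∫_{−∞}^{∞} e^(−u^2) du = sqrt(π/(32n)).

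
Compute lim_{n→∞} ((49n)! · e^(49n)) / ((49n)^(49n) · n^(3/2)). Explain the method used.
lim = 0

Stirling: (49n)! ~ sqrt(2π·49n) · (49n/e)^(49n). Hence
  (49n)! · e^(49n) / (49n)^(49n) ~ sqrt(2π·49n).
Dividing by n^(3/2): sqrt(2π·49n) / n^(3/2) = sqrt(2π·49) · n^((1−3)/2), so the expression behaves like sqrt(2π·49) · n^((1−3)/2) → 0.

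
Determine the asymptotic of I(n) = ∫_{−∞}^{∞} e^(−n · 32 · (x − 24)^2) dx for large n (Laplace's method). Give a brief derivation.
I(n) = sqrt(π/(32n))

Here φ(x) = 32 · (x − 24)^2 has its unique minimum at x* = 24 with φ(x*) = 0 and φ''(x*) = 64. Laplace's method gives
  I(n) ~ e^(−n φ(x*)) · sqrt(2π / (n · φ''(x*))) = sqrt(2π / (64n)) = sqrt(π/(32n)).
This is exact: substituting u = (x − 24)·sqrt(32n) gives I(n) = (1/sqrt(32n)) ∫_{−∞}^{∞} e^(−u^2) du = sqrt(π/(32n)).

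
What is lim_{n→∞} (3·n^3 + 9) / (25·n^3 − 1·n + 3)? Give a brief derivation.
lim = 3/25

For large n the leading n^3 terms dominate both numerator and denominator. Dividing top and bottom by n^3, every other term tends to 0, leaving 3/25.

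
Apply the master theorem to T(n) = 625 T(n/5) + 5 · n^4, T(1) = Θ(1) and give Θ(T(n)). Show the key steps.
T(n) = Θ(n^4 log n)

log_5 625 = 4, and f(n) = 5 · n^4 = Θ(n^(log_5 625)). This is Case 2 of the master theorem: T(n) = Θ(f(n) · log n) = Θ(n^4 log n).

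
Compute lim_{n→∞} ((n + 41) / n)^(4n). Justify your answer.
lim = e^164

Rewrite as (1 + 41/n)^(4n). By the standard limit (1 + x/n)^n → e^x, we have (1 + 41/n)^n → e^41, and raising to the 4th power gives e^164.
More precisely, ln[(1 + 41/n)^(4n)] = 4n · ln(1 + 41/n) = 4n · (41/n + O(1/n^2)) = 164 + O(1/n) → 164.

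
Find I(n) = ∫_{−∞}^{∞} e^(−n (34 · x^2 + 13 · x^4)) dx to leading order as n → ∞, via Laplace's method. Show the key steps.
I(n) ~ sqrt(π/(34n))

φ(x) = 34 · x^2 + 13 · x^4 has its unique global minimum at x* = 0 (since φ'(x) = 68x + 52x^3 = 0 only at x = 0 for real x with both coefficients positive, and φ → ∞ as |x| → ∞). At x* = 0, φ(0) = 0 and φ''(0) = 68. Laplace's method then gives
  I(n) ~ sqrt(2π / (n · φ''(0))) · e^(−n φ(0)) = sqrt(2π / (68n)) = sqrt(π/(34n)).
The 13 · x^4 term contributes only at subleading order (an O(1/n) relative correction).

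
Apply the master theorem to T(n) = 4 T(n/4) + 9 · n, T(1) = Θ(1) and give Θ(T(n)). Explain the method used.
T(n) = Θ(n log n)

log_4 4 = 1, and f(n) = 9 · n = Θ(n^(log_4 4)). This is Case 2 of the master theorem: T(n) = Θ(f(n) · log n) = Θ(n log n).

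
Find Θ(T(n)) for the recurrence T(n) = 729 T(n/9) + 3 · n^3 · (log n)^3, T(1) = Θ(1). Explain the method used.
T(n) = Θ(n^3 · (log n)^4)

Here log_9 729 = 3 and f(n) = 3 · n^3 · (log n)^3 = Θ(n^(log_9 729) · (log n)^3). This is the extended Case 2 of the master theorem (f matches the critical exponent up to log factors), giving T(n) = Θ(n^(log_9 729) · (log n)^(3+1)) = Θ(n^3 · (log n)^4).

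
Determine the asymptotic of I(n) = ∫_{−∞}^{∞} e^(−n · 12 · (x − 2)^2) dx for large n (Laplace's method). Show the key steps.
I(n) = sqrt(π/(12n))

Here φ(x) = 12 · (x − 2)^2 has its unique minimum at x* = 2 with φ(x*) = 0 and φ''(x*) = 24. Laplace's method gives
  I(n) ~ e^(−n φ(x*)) · sqrt(2π / (n · φ''(x*))) = sqrt(2π / (24n)) = sqrt(π/(12n)).
This is exact: substituting u = (x − 2)·sqrt(12n) gives I(n) = (1/sqrt(12n)) ∫_{−∞}^{∞} e^(−u^2) du = sqrt(π/(12n)).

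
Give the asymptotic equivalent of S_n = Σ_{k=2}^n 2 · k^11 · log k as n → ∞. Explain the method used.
S_n ~ n^12 log n / 6 − n^12 / 72

By integral comparison, S_n = ∫_1^n 2 · x^11 · log x dx + O(n^11 · log n). For the integral, ∫ x^11 log x dx = n^12 log n / 12 − n^12/144 (integration by parts). Hence S_n ~ n^12 log n / 6 − n^12 / 72.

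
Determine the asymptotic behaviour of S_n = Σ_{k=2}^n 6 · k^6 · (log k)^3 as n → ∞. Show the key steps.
S_n ~ 6 · n^7 · (log n)^3 / 7

By integral comparison, S_n = ∫_1^n 6 · x^6 · (log x)^3 dx + O(n^6 · (log n)^3). For the integral, the leading term of ∫_1^n x^6 (log x)^3 dx is n^7/7 · (log n)^3 (by repeated integration by parts; each step lowers the log-exponent and produces a relatively O(1/log n) correction). Hence S_n ~ 6 · n^7 · (log n)^3 / 7.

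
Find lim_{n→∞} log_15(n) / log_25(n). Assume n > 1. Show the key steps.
lim = ln(25) / ln(15) = log_15(25)

Change of base: log_15(n) = ln n / ln 15 and log_25(n) = ln n / ln 25. The ratio is (ln n / ln 15) · (ln 25 / ln n) = ln 25 / ln 15, a constant independent of n. So the limit is ln 25 / ln 15 = log_15(25).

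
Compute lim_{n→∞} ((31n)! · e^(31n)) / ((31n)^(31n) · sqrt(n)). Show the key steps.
lim = sqrt(2π·31)

Stirling: (31n)! ~ sqrt(2π·31n) · (31n/e)^(31n). Hence
  (31n)! · e^(31n) / (31n)^(31n) ~ sqrt(2π·31n).
Dividing by sqrt(n): sqrt(2π·31n) / sqrt(n) = sqrt(2π·31) · n^((1−1)/2), so the limit is sqrt(2π·31).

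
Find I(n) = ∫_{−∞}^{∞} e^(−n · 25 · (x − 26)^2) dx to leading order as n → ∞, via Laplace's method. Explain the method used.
I(n) = sqrt(π/(25n))

Here φ(x) = 25 · (x − 26)^2 has its unique minimum at x* = 26 with φ(x*) = 0 and φ''(x*) = 50. Laplace's method gives
  I(n) ~ e^(−n φ(x*)) · sqrt(2π / (n · φ''(x*))) = sqrt(2π / (50n)) = sqrt(π/(25n)).
This is exact: substituting u = (x − 26)·sqrt(25n) gives I(n) = (1/sqrt(25n)) ∫_{−∞}^{∞} e^(−u^2) du = sqrt(π/(25n)).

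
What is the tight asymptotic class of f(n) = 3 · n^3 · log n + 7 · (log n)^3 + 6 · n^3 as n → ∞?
f(n) ∈ Θ(n^3 · log n)

Compare the terms by growth order. For large n, n^a · (log n)^b dominates n^a' · (log n)^b' iff a > a', or (a = a' and b > b'). Ranking the 3 terms shows the dominant one is 3 · n^3 · log n. Hence f(n) ∈ Θ(n^3 · log n).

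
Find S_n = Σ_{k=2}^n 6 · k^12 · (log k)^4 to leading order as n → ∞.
S_n ~ 6 · n^13 · (log n)^4 / 13

By integral comparison, S_n = ∫_1^n 6 · x^12 · (log x)^4 dx + O(n^12 · (log n)^4). For the integral, the leading term of ∫_1^n x^12 (log x)^4 dx is n^13/13 · (log n)^4 (by repeated integration by parts; each step lowers the log-exponent and produces a relatively O(1/log n) correction). Hence S_n ~ 6 · n^13 · (log n)^4 / 13.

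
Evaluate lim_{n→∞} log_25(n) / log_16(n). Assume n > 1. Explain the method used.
lim = ln(16) / ln(25) = log_25(16)

Change of base: log_25(n) = ln n / ln 25 and log_16(n) = ln n / ln 16. The ratio is (ln n / ln 25) · (ln 16 / ln n) = ln 16 / ln 25, a constant independent of n. So the limit is ln 16 / ln 25 = log_25(16).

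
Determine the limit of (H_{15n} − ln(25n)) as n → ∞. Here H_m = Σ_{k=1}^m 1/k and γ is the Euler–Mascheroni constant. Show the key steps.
lim = ln(3/5) + γ

By Euler-Maclaurin, H_m = ln m + γ + O(1/m). So
  H_{15n} − ln(25n) = ln(15n) + γ − ln(25n) + O(1/n)
                       = ln(15/25) + γ + O(1/n).
Hence the limit is ln(15/25) + γ (= ln(3/5)).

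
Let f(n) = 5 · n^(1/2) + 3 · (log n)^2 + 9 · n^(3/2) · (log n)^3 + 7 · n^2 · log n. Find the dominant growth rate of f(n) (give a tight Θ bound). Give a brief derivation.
f(n) ∈ Θ(n^2 · log n)

Compare the terms by growth order. For large n, n^a · (log n)^b dominates n^a' · (log n)^b' iff a > a', or (a = a' and b > b'). Ranking the 4 terms shows the dominant one is 7 · n^2 · log n. Hence f(n) ∈ Θ(n^2 · log n).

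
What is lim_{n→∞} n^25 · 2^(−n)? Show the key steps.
lim = 0

Exponentials with base > 1 dominate every fixed polynomial: for any fixed c, n^c / 2^n → 0 as n → ∞ (e.g. by the ratio test, or by writing 2^n = e^(n ln 2) and noting e^(n ln 2) / n^c → ∞). Hence n^25 · 2^(−n) = n^25 / 2^n → 0.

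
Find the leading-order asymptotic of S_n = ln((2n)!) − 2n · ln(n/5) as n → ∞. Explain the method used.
S_n ~ 2n · (ln 10 − 1) + O(ln n)

Stirling: ln((2n)!) = 2n ln(2n) − 2n + O(ln n).
  S_n = 2n ln(2n) − 2n − 2n ln(n/5) + O(ln n)
      = 2n ln(2n) − 2n ln n + 2n ln 5 − 2n + O(ln n)
      = 2n ln 2 + 2n ln 5 − 2n + O(ln n)
      = 2n (ln 10 − 1) + O(ln n).
Numerically ln(10) − 1 ≈ 1.3026.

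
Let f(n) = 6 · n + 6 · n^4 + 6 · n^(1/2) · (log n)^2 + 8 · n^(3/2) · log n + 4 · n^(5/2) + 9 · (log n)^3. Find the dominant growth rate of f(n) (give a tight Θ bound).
f(n) ∈ Θ(n^4)

Compare the terms by growth order. For large n, n^a · (log n)^b dominates n^a' · (log n)^b' iff a > a', or (a = a' and b > b'). Ranking the 6 terms shows the dominant one is 6 · n^4. Hence f(n) ∈ Θ(n^4).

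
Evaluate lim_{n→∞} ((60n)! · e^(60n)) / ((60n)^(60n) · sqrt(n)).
lim = sqrt(2π·60)

Stirling: (60n)! ~ sqrt(2π·60n) · (60n/e)^(60n). Hence
  (60n)! · e^(60n) / (60n)^(60n) ~ sqrt(2π·60n).
Dividing by sqrt(n): sqrt(2π·60n) / sqrt(n) = sqrt(2π·60) · n^((1−1)/2), so the limit is sqrt(2π·60).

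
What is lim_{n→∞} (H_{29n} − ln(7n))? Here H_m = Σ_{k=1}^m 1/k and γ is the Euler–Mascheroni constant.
lim = ln(29/7) + γ

By Euler-Maclaurin, H_m = ln m + γ + O(1/m). So
  H_{29n} − ln(7n) = ln(29n) + γ − ln(7n) + O(1/n)
                       = ln(29/7) + γ + O(1/n).
Hence the limit is ln(29/7) + γ.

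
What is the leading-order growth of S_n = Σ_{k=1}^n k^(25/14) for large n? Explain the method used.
S_n ~ (14/39) · n^(39/14)

Integral comparison: Σ_{k=1}^n k^(25/14) = ∫_0^n x^(25/14) dx + O(n^(25/14)). The integral is n^(1 + 25/14) / (1 + 25/14) = n^((25+14)/14) / ((25+14)/14) = (14/39) · n^(39/14).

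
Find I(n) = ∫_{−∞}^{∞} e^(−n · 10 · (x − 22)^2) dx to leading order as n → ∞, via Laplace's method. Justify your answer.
I(n) = sqrt(π/(10n))

Here φ(x) = 10 · (x − 22)^2 has its unique minimum at x* = 22 with φ(x*) = 0 and φ''(x*) = 20. Laplace's method gives
  I(n) ~ e^(−n φ(x*)) · sqrt(2π / (n · φ''(x*))) = sqrt(2π / (20n)) = sqrt(π/(10n)).
This is exact: substituting u = (x − 22)·sqrt(10n) gives I(n) = (1/sqrt(10n)) ∫_{−∞}^{∞} e^(−u^2) du = sqrt(π/(10n)).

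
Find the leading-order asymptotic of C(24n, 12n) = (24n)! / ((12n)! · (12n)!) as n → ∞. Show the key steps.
C(24n, 12n) ~ (4)^(12n) · sqrt(1/(π·12n))

Write N = 12n. Apply Stirling to each factorial:
  (2N)! ~ sqrt(2π·2N) · (2N/e)^(2N),
  N! ~ sqrt(2π N) · (N/e)^N,
  (1N)! ~ sqrt(2π·1N) · (1N/e)^(1N).
The exponential factors combine to (2N)^(2N) / (N^N · (1N)^(1N)) = 2^(2N)/1^(1N) = (2^2/1^1)^N = (4)^N.
The square-root prefactors combine to sqrt(2π·2N) / (sqrt(2π N)·sqrt(2π·1N)) = sqrt(2 / (2π·1·N)) = sqrt(1/(π·12n)).
Substituting N = 12n: C(24n, 12n) ~ (4)^(12n) · sqrt(1/(π·12n)).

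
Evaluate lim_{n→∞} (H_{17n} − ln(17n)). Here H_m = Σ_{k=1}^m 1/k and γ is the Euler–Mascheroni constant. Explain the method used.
lim = γ

By Euler-Maclaurin, H_m = ln m + γ + O(1/m). So
  H_{17n} − ln(17n) = ln(17n) + γ − ln(17n) + O(1/n)
                       = ln(17/17) + γ + O(1/n).
Hence the limit is γ (since ln 1 = 0).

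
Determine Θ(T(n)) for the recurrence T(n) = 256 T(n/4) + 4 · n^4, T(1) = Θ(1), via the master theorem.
T(n) = Θ(n^4 log n)

log_4 256 = 4, and f(n) = 4 · n^4 = Θ(n^(log_4 256)). This is Case 2 of the master theorem: T(n) = Θ(f(n) · log n) = Θ(n^4 log n).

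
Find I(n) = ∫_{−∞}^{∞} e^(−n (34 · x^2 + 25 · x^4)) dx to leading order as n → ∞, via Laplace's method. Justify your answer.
I(n) ~ sqrt(π/(34n))

φ(x) = 34 · x^2 + 25 · x^4 has its unique global minimum at x* = 0 (since φ'(x) = 68x + 100x^3 = 0 only at x = 0 for real x with both coefficients positive, and φ → ∞ as |x| → ∞). At x* = 0, φ(0) = 0 and φ''(0) = 68. Laplace's method then gives
  I(n) ~ sqrt(2π / (n · φ''(0))) · e^(−n φ(0)) = sqrt(2π / (68n)) = sqrt(π/(34n)).
The 25 · x^4 term contributes only at subleading order (an O(1/n) relative correction).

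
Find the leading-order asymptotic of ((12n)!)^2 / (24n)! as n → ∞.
((12n)!)^2/(24n)! ~ ((2π·12n)^(1/2) / sqrt(2)) · 2^(−2·12n)  →  0

Write N = 12n. Stirling: N! ~ sqrt(2π N)(N/e)^N and (2N)! ~ sqrt(2π·2N)·(2N/e)^(2N).
  (N!)^2/(2N)! ~ (2π N)^(2/2) (N/e)^(2N) / [sqrt(2π·2N) (2N/e)^(2N)]
     = (2π N)^(2/2) / sqrt(2π·2N) · (N/(2N))^(2N)
     = (2π N)^((2−1)/2) / sqrt(2) · 2^(−2N).
Since 2^2 > 1, the factor 2^(−2N) decays exponentially, so the ratio → 0. Substituting N = 12n gives the stated form.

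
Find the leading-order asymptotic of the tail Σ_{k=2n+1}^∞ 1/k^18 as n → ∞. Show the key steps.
Σ_{k>2n} 1/k^18 ~ 1/(17 · (2n)^17)

Compare to the integral: ∫_{2n}^∞ x^(−18) dx = [−x^(−17)/17]_{2n}^∞ = 1/((18−1)·(2n)^17). Euler-Maclaurin then gives
  Σ_{k>2n} 1/k^18 = ∫_{2n}^∞ dx/x^18 − 1/(2·(2n)^18) + O(1/(2n)^19).
(Equivalently this is ζ(18) − Σ_{k≤2n} 1/k^18.)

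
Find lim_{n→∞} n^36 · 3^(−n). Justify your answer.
lim = 0

Exponentials with base > 1 dominate every fixed polynomial: for any fixed c, n^c / 3^n → 0 as n → ∞ (e.g. by the ratio test, or by writing 3^n = e^(n ln 3) and noting e^(n ln 3) / n^c → ∞). Hence n^36 · 3^(−n) = n^36 / 3^n → 0.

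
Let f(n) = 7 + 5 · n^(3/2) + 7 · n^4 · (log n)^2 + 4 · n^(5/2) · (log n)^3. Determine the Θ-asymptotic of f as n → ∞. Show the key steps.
f(n) ∈ Θ(n^4 · (log n)^2)

Compare the terms by growth order. For large n, n^a · (log n)^b dominates n^a' · (log n)^b' iff a > a', or (a = a' and b > b'). Ranking the 4 terms shows the dominant one is 7 · n^4 · (log n)^2. Hence f(n) ∈ Θ(n^4 · (log n)^2).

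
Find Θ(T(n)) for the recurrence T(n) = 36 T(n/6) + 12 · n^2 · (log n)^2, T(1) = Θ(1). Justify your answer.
T(n) = Θ(n^2 · (log n)^3)

Here log_6 36 = 2 and f(n) = 12 · n^2 · (log n)^2 = Θ(n^(log_6 36) · (log n)^2). This is the extended Case 2 of the master theorem (f matches the critical exponent up to log factors), giving T(n) = Θ(n^(log_6 36) · (log n)^(2+1)) = Θ(n^2 · (log n)^3).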